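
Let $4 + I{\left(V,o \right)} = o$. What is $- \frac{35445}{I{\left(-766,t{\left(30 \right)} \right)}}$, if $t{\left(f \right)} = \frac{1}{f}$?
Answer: $\frac{62550}{7} \approx 8935.7$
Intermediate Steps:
$I{\left(V,o \right)} = -4 + o$
$- \frac{35445}{I{\left(-766,t{\left(30 \right)} \right)}} = - \frac{35445}{-4 + \frac{1}{30}} = - \frac{35445}{- \frac{119}{30}} = \left(-35445\right) \left(- \frac{30}{119}\right) = \frac{62550}{7}$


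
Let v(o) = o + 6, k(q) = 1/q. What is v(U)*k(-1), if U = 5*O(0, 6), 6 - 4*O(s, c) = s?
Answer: -27/2 ≈ -13.500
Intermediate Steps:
O(s, c) = 3/2 - s/4
U = 15/2 (U = 5*(3/2 - 1/4*0) = 5*(3/2 + 0) = 5*(3/2) = 15/2 ≈ 7.5000)
v(o) = 6 + o
v(U)*k(-1) = (6 + 15/2)/(-1) = (27/2)*(-1) = -27/2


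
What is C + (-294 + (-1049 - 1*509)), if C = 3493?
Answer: 1641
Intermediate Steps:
C + (-294 + (-1049 - 1*509)) = 3493 + (-294 + (-1049 - 1*509)) = 3493 + (-294 + (-1049 - 509)) = 3493 + (-294 - 1558) = 3493 - 1852 = 1641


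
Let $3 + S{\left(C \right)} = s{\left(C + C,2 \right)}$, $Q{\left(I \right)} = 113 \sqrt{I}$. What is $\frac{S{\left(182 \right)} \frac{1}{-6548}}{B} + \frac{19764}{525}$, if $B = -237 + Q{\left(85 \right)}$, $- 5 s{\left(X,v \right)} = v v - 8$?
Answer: $\frac{6342526811307}{168479385200} + \frac{1243 \sqrt{85}}{33695877040} \approx 37.646$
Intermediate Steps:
$s{\left(X,v \right)} = \frac{8}{5} - \frac{v^{2}}{5}$ ($s{\left(X,v \right)} = - \frac{v v - 8}{5} = - \frac{v^{2} - 8}{5} = - \frac{-8 + v^{2}}{5} = \frac{8}{5} - \frac{v^{2}}{5}$)
$S{\left(C \right)} = - \frac{11}{5}$ ($S{\left(C \right)} = -3 + \left(\frac{8}{5} - \frac{2^{2}}{5}\right) = -3 + \left(\frac{8}{5} - \frac{4}{5}\right) = -3 + \frac{4}{5} = - \frac{11}{5}$)
$B = -237 + 113 \sqrt{85} \approx 804.81$
$\frac{S{\left(182 \right)} \frac{1}{-6548}}{B} + \frac{19764}{525} = \frac{\left(- \frac{11}{5}\right) \frac{1}{-6548}}{-237 + 113 \sqrt{85}} + \frac{19764}{525} = \frac{\left(- \frac{11}{5}\right) \left(- \frac{1}{6548}\right)}{-237 + 113 \sqrt{85}} + 19764 \cdot \frac{1}{525} = \frac{11}{32740 \left(-237 + 113 \sqrt{85}\right)} + \frac{6588}{175} = \frac{6588}{175} + \frac{11}{32740 \left(-237 + 113 \sqrt{85}\right)}$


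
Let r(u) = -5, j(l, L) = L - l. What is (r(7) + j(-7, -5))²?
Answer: 9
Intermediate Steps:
(r(7) + j(-7, -5))² = (-5 + (-5 - 1*(-7)))² = (-5 + (-5 + 7))² = (-5 + 2)² = (-3)² = 9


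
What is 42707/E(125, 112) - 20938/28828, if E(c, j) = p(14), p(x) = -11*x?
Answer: -22042533/79277 ≈ -278.04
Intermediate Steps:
E(c, j) = -154 (E(c, j) = -11*14 = -154)
42707/E(125, 112) - 20938/28828 = 42707/(-154) - 20938/28828 = 42707*(-1/154) - 20938*1/28828 = -6101/22 - 10469/14414 = -22042533/79277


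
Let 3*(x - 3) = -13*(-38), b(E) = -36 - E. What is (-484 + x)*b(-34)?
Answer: 1898/3 ≈ 632.67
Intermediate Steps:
x = 503/3 (x = 3 + (-13*(-38))/3 = 3 + (1/3)*494 = 3 + 494/3 = 503/3 ≈ 167.67)
(-484 + x)*b(-34) = (-484 + 503/3)*(-36 - 1*(-34)) = -949*(-36 + 34)/3 = -949/3*(-2) = 1898/3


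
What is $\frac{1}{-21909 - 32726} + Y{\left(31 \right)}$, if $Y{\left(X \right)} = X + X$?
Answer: $\frac{3387369}{54635} \approx 62.0$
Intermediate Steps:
$Y{\left(X \right)} = 2 X$
$\frac{1}{-21909 - 32726} + Y{\left(31 \right)} = \frac{1}{-21909 - 32726} + 2 \cdot 31 = \frac{1}{-54635} + 62 = - \frac{1}{54635} + 62 = \frac{3387369}{54635}$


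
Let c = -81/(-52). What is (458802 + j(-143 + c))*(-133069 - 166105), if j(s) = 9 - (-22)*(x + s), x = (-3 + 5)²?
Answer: -1772676106303/13 ≈ -1.3636e+11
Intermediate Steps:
x = 4 (x = 2² = 4)
c = 81/52 (c = -81*(-1/52) = 81/52 ≈ 1.5577)
j(s) = 97 + 22*s (j(s) = 9 - (-22)*(4 + s) = 9 - 11*(-8 - 2*s) = 9 + (88 + 22*s) = 97 + 22*s)
(458802 + j(-143 + c))*(-133069 - 166105) = (458802 + (97 + 22*(-143 + 81/52)))*(-133069 - 166105) = (458802 + (97 + 22*(-7355/52)))*(-299174) = (458802 + (97 - 80905/26))*(-299174) = (458802 - 78383/26)*(-299174) = (11850469/26)*(-299174) = -1772676106303/13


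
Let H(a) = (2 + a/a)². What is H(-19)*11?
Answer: 99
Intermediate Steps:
H(a) = 9 (H(a) = (2 + 1)² = 3² = 9)
H(-19)*11 = 9*11 = 99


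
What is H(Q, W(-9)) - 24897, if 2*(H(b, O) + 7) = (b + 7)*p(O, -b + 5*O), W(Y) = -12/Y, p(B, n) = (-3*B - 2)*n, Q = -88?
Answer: -1900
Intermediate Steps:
p(B, n) = n*(-2 - 3*B) (p(B, n) = (-2 - 3*B)*n = n*(-2 - 3*B))
H(b, O) = -7 - (2 + 3*O)*(7 + b)*(-b + 5*O)/2 (H(b, O) = -7 + ((b + 7)*(-(-b + 5*O)*(2 + 3*O)))/2 = -7 + ((7 + b)*(-(2 + 3*O)*(-b + 5*O)))/2 = -7 + (-(2 + 3*O)*(7 + b)*(-b + 5*O))/2 = -7 - (2 + 3*O)*(7 + b)*(-b + 5*O)/2)
H(Q, W(-9)) - 24897 = (-7 - 7*(2 + 3*(-12/(-9)))*(-1*(-88) + 5*(-12/(-9)))/2 - ½*(-88)*(2 + 3*(-12/(-9)))*(-1*(-88) + 5*(-12/(-9)))) - 24897 = (-7 - 7*(2 + 3*(-12*(-⅑)))*(88 + 5*(-12*(-⅑)))/2 - ½*(-88)*(2 + 3*(-12*(-⅑)))*(88 + 5*(-12*(-⅑)))) - 24897 = (-7 - 7*(2 + 3*(4/3))*(88 + 5*(4/3))/2 - ½*(-88)*(2 + 3*(4/3))*(88 + 5*(4/3))) - 24897 = (-7 - 7*(2 + 4)*(88 + 20/3)/2 - ½*(-88)*(2 + 4)*(88 + 20/3)) - 24897 = (-7 - 7/2*6*284/3 - ½*(-88)*6*284/3) - 24897 = (-7 - 1988 + 24992) - 24897 = 22997 - 24897 = -1900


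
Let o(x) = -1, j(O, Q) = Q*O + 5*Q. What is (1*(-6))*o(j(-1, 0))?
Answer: 6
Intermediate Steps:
j(O, Q) = 5*Q + O*Q (j(O, Q) = O*Q + 5*Q = 5*Q + O*Q)
(1*(-6))*o(j(-1, 0)) = (1*(-6))*(-1) = -6*(-1) = 6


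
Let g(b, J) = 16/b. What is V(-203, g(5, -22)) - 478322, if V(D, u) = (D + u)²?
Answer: -10960049/25 ≈ -4.3840e+5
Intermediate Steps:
V(-203, g(5, -22)) - 478322 = (-203 + 16/5)² - 478322 = (-999/5)² - 478322 = 998001/25 - 478322 = -10960049/25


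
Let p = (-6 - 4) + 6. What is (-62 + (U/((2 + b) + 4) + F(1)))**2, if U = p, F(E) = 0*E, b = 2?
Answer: 15625/4 ≈ 3906.3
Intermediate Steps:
p = -4 (p = -10 + 6 = -4)
F(E) = 0
U = -4
(-62 + (U/((2 + b) + 4) + F(1)))**2 = (-62 + (-4/((2 + 2) + 4) + 0))**2 = (-62 + (-4/(4 + 4) + 0))**2 = (-62 + (-4/8 + 0))**2 = (-62 + ((1/8)*(-4) + 0))**2 = (-62 + (-1/2 + 0))**2 = (-62 - 1/2)**2 = (-125/2)**2 = 15625/4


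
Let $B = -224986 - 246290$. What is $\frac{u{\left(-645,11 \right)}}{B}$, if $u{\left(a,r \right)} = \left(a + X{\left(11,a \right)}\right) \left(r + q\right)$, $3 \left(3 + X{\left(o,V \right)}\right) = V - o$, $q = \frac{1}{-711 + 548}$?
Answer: $\frac{89600}{4431807} \approx 0.020217$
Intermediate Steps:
$q = - \frac{1}{163}$ ($q = \frac{1}{-163} = - \frac{1}{163} \approx -0.006135$)
$B = -471276$
$X{\left(o,V \right)} = -3 - \frac{o}{3} + \frac{V}{3}$ ($X{\left(o,V \right)} = -3 + \frac{V - o}{3} = -3 + \left(- \frac{o}{3} + \frac{V}{3}\right) = -3 - \frac{o}{3} + \frac{V}{3}$)
$u{\left(a,r \right)} = \left(- \frac{20}{3} + \frac{4 a}{3}\right) \left(- \frac{1}{163} + r\right)$ ($u{\left(a,r \right)} = \left(a - \left(\frac{20}{3} - \frac{a}{3}\right)\right) \left(r - \frac{1}{163}\right) = \left(a - \left(\frac{20}{3} - \frac{a}{3}\right)\right) \left(- \frac{1}{163} + r\right) = \left(a + \left(- \frac{20}{3} + \frac{a}{3}\right)\right) \left(- \frac{1}{163} + r\right) = \left(- \frac{20}{3} + \frac{4 a}{3}\right) \left(- \frac{1}{163} + r\right)$)
$\frac{u{\left(-645,11 \right)}}{B} = \frac{\frac{20}{489} - \frac{220}{3} - - \frac{860}{163} + \frac{4}{3} \left(-645\right) 11}{-471276} = \left(\frac{20}{489} - \frac{220}{3} + \frac{860}{163} - 9460\right) \left(- \frac{1}{471276}\right) = \left(- \frac{4659200}{489}\right) \left(- \frac{1}{471276}\right) = \frac{89600}{4431807}$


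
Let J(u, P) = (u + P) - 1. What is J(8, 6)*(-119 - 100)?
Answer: -2847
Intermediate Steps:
J(u, P) = -1 + P + u (J(u, P) = (P + u) - 1 = -1 + P + u)
J(8, 6)*(-119 - 100) = (-1 + 6 + 8)*(-119 - 100) = 13*(-219) = -2847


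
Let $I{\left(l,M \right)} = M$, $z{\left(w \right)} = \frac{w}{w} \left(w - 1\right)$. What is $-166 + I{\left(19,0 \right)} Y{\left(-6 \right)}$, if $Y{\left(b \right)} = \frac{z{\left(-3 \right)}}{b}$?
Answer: $-166$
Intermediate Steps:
$z{\left(w \right)} = -1 + w$ ($z{\left(w \right)} = 1 \left(-1 + w\right) = -1 + w$)
$Y{\left(b \right)} = - \frac{4}{b}$ ($Y{\left(b \right)} = \frac{-1 - 3}{b} = - \frac{4}{b}$)
$-166 + I{\left(19,0 \right)} Y{\left(-6 \right)} = -166 + 0 \left(- \frac{4}{-6}\right) = -166 + 0 \left(\left(-4\right) \left(- \frac{1}{6}\right)\right) = -166 + 0 \cdot \frac{2}{3} = -166 + 0 = -166$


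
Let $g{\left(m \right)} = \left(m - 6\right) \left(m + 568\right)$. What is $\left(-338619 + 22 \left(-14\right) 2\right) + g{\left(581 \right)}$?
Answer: $321440$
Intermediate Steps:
$g{\left(m \right)} = \left(-6 + m\right) \left(568 + m\right)$
$\left(-338619 + 22 \left(-14\right) 2\right) + g{\left(581 \right)} = \left(-338619 + 22 \left(-14\right) 2\right) + \left(-3408 + 581^{2} + 562 \cdot 581\right) = \left(-338619 - 616\right) + \left(-3408 + 337561 + 326522\right) = \left(-338619 - 616\right) + 660675 = -339235 + 660675 = 321440$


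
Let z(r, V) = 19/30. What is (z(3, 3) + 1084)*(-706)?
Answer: -11486267/15 ≈ -7.6575e+5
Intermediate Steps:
z(r, V) = 19/30 (z(r, V) = 19*(1/30) = 19/30)
(z(3, 3) + 1084)*(-706) = (19/30 + 1084)*(-706) = (32539/30)*(-706) = -11486267/15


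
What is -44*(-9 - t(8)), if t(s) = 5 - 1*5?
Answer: 396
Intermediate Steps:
t(s) = 0 (t(s) = 5 - 5 = 0)
-44*(-9 - t(8)) = -44*(-9 - 1*0) = -44*(-9 + 0) = -44*(-9) = 396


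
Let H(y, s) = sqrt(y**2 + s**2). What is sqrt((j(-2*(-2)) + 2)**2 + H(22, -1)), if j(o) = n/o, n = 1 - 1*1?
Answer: sqrt(4 + sqrt(485)) ≈ 5.1012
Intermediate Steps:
n = 0 (n = 1 - 1 = 0)
H(y, s) = sqrt(s**2 + y**2)
j(o) = 0 (j(o) = 0/o = 0)
sqrt((j(-2*(-2)) + 2)**2 + H(22, -1)) = sqrt((0 + 2)**2 + sqrt((-1)**2 + 22**2)) = sqrt(2**2 + sqrt(1 + 484)) = sqrt(4 + sqrt(485))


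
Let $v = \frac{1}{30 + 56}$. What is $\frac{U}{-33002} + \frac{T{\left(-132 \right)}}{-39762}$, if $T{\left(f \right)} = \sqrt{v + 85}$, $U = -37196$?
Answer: $\frac{18598}{16501} - \frac{\sqrt{628746}}{3419532} \approx 1.1269$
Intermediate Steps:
$v = \frac{1}{86} \approx 0.011628$
$T{\left(f \right)} = \frac{\sqrt{628746}}{86}$ ($T{\left(f \right)} = \sqrt{\frac{1}{86} + 85} = \sqrt{\frac{7311}{86}} = \frac{\sqrt{628746}}{86}$)
$\frac{U}{-33002} + \frac{T{\left(-132 \right)}}{-39762} = - \frac{37196}{-33002} + \frac{\frac{1}{86} \sqrt{628746}}{-39762} = \left(-37196\right) \left(- \frac{1}{33002}\right) + \frac{\sqrt{628746}}{86} \left(- \frac{1}{39762}\right) = \frac{18598}{16501} - \frac{\sqrt{628746}}{3419532}$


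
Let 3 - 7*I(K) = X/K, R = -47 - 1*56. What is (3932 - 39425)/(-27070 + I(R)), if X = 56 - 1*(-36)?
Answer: 25590453/19517069 ≈ 1.3112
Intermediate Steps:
R = -103 (R = -47 - 56 = -103)
X = 92 (X = 56 + 36 = 92)
I(K) = 3/7 - 92/(7*K)
(3932 - 39425)/(-27070 + I(R)) = (3932 - 39425)/(-27070 + (1/7)*(-92 + 3*(-103))/(-103)) = -35493/(-27070 + (1/7)*(-1/103)*(-92 - 309)) = -35493/(-27070 + (1/7)*(-1/103)*(-401)) = -35493/(-27070 + 401/721) = -35493/(-19517069/721) = -35493*(-721/19517069) = 25590453/19517069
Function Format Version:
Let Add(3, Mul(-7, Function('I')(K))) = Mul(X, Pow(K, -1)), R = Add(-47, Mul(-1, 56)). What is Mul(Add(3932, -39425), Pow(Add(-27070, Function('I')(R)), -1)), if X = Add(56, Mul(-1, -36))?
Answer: Rational(25590453, 19517069) ≈ 1.3112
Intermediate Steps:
R = -103 (R = Add(-47, -56) = -103)
X = 92 (X = Add(56, 36) = 92)
Function('I')(K) = Add(Rational(3, 7), Mul(Rational(-92, 7), Pow(K, -1))) (Function('I')(K) = Add(Rational(3, 7), Mul(Rational(-1, 7), Mul(92, Pow(K, -1)))) = Add(Rational(3, 7), Mul(Rational(-92, 7), Pow(K, -1))))
Mul(Add(3932, -39425), Pow(Add(-27070, Function('I')(R)), -1)) = Mul(Add(3932, -39425), Pow(Add(-27070, Mul(Rational(1, 7), Pow(-103, -1), Add(-92, Mul(3, -103)))), -1)) = Mul(-35493, Pow(Add(-27070, Mul(Rational(1, 7), Rational(-1, 103), Add(-92, -309))), -1)) = Mul(-35493, Pow(Add(-27070, Mul(Rational(1, 7), Rational(-1, 103), -401)), -1)) = Mul(-35493, Pow(Add(-27070, Rational(401, 721)), -1)) = Mul(-35493, Pow(Rational(-19517069, 721), -1)) = Mul(-35493, Rational(-721, 19517069)) = Rational(25590453, 19517069)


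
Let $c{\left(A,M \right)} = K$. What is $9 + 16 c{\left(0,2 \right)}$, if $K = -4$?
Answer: $-55$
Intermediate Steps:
$c{\left(A,M \right)} = -4$
$9 + 16 c{\left(0,2 \right)} = 9 + 16 \left(-4\right) = 9 - 64 = -55$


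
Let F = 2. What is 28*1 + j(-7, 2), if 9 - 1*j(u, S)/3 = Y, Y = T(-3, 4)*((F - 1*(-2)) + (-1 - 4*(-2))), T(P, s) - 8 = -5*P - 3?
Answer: -605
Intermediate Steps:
T(P, s) = 5 - 5*P (T(P, s) = 8 + (-5*P - 3) = 8 + (-3 - 5*P) = 5 - 5*P)
Y = 220 (Y = (5 - 5*(-3))*((2 - 1*(-2)) + (-1 - 4*(-2))) = (5 + 15)*((2 + 2) + (-1 + 8)) = 20*(4 + 7) = 20*11 = 220)
j(u, S) = -633 (j(u, S) = 27 - 3*220 = 27 - 660 = -633)
28*1 + j(-7, 2) = 28*1 - 633 = 28 - 633 = -605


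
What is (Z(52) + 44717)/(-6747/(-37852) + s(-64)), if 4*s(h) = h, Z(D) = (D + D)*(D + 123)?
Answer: -2381534284/598885 ≈ -3976.6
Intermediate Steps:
Z(D) = 2*D*(123 + D) (Z(D) = (2*D)*(123 + D) = 2*D*(123 + D))
s(h) = h/4
(Z(52) + 44717)/(-6747/(-37852) + s(-64)) = (2*52*(123 + 52) + 44717)/(-6747/(-37852) + (¼)*(-64)) = (2*52*175 + 44717)/(-6747*(-1/37852) - 16) = (18200 + 44717)/(6747/37852 - 16) = 62917/(-598885/37852) = 62917*(-37852/598885) = -2381534284/598885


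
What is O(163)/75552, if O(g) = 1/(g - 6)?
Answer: 1/11861664 ≈ 8.4305e-8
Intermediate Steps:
O(g) = 1/(-6 + g)
O(163)/75552 = 1/((-6 + 163)*75552) = (1/75552)/157 = (1/157)*(1/75552) = 1/11861664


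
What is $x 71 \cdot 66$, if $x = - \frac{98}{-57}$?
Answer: $\frac{153076}{19} \approx 8056.6$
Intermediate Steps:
$x = \frac{98}{57}$ ($x = \left(-98\right) \left(- \frac{1}{57}\right) = \frac{98}{57} \approx 1.7193$)
$x 71 \cdot 66 = \frac{98}{57} \cdot 71 \cdot 66 = \frac{6958}{57} \cdot 66 = \frac{153076}{19}$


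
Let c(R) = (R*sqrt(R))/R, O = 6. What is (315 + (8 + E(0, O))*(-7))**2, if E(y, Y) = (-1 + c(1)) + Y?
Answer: 47089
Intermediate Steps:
c(R) = sqrt(R) (c(R) = R**(3/2)/R = sqrt(R))
E(y, Y) = Y (E(y, Y) = (-1 + sqrt(1)) + Y = (-1 + 1) + Y = 0 + Y = Y)
(315 + (8 + E(0, O))*(-7))**2 = (315 + (8 + 6)*(-7))**2 = (315 + 14*(-7))**2 = (315 - 98)**2 = 217**2 = 47089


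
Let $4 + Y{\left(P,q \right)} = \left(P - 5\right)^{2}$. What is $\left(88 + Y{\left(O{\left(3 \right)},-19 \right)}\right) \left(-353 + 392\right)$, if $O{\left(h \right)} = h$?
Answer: $3432$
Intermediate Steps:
$Y{\left(P,q \right)} = -4 + \left(-5 + P\right)^{2}$ ($Y{\left(P,q \right)} = -4 + \left(P - 5\right)^{2} = -4 + \left(-5 + P\right)^{2}$)
$\left(88 + Y{\left(O{\left(3 \right)},-19 \right)}\right) \left(-353 + 392\right) = \left(88 - \left(4 - \left(-5 + 3\right)^{2}\right)\right) \left(-353 + 392\right) = \left(88 - \left(4 - \left(-2\right)^{2}\right)\right) 39 = \left(88 + \left(-4 + 4\right)\right) 39 = \left(88 + 0\right) 39 = 88 \cdot 39 = 3432$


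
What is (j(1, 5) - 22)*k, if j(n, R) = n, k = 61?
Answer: -1281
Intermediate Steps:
(j(1, 5) - 22)*k = (1 - 22)*61 = -21*61 = -1281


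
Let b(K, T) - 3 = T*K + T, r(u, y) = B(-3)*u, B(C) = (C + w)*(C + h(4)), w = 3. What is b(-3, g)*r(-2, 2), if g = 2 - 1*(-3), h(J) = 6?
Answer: 0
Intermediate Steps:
g = 5 (g = 2 + 3 = 5)
B(C) = (3 + C)*(6 + C) (B(C) = (C + 3)*(C + 6) = (3 + C)*(6 + C))
r(u, y) = 0 (r(u, y) = (18 + (-3)² + 9*(-3))*u = (18 + 9 - 27)*u = 0*u = 0)
b(K, T) = 3 + T + K*T (b(K, T) = 3 + (T*K + T) = 3 + (K*T + T) = 3 + (T + K*T) = 3 + T + K*T)
b(-3, g)*r(-2, 2) = (3 + 5 - 3*5)*0 = (3 + 5 - 15)*0 = -7*0 = 0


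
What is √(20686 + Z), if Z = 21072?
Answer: √41758 ≈ 204.35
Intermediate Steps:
√(20686 + Z) = √(20686 + 21072) = √41758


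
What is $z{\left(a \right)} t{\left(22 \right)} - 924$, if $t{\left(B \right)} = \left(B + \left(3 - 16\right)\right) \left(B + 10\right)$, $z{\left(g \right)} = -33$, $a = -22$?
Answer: $-10428$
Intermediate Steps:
$t{\left(B \right)} = \left(-13 + B\right) \left(10 + B\right)$ ($t{\left(B \right)} = \left(B - 13\right) \left(10 + B\right) = \left(-13 + B\right) \left(10 + B\right)$)
$z{\left(a \right)} t{\left(22 \right)} - 924 = - 33 \left(-130 + 22^{2} - 66\right) - 924 = - 33 \left(-130 + 484 - 66\right) - 924 = \left(-33\right) 288 - 924 = -9504 - 924 = -10428$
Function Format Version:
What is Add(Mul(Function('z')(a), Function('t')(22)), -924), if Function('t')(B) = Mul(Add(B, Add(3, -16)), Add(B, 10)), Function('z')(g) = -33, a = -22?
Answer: -10428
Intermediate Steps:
Function('t')(B) = Mul(Add(-13, B), Add(10, B)) (Function('t')(B) = Mul(Add(B, -13), Add(10, B)) = Mul(Add(-13, B), Add(10, B)))
Add(Mul(Function('z')(a), Function('t')(22)), -924) = Add(Mul(-33, Add(-130, Pow(22, 2), Mul(-3, 22))), -924) = Add(Mul(-33, Add(-130, 484, -66)), -924) = Add(Mul(-33, 288), -924) = Add(-9504, -924) = -10428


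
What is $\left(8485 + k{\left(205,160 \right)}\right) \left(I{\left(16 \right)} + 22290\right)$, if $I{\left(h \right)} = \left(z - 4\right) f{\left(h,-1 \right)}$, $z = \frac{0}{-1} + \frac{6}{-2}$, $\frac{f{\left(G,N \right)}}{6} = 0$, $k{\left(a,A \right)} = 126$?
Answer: $191939190$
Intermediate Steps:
$f{\left(G,N \right)} = 0$ ($f{\left(G,N \right)} = 6 \cdot 0 = 0$)
$z = -3$ ($z = 0 \left(-1\right) + 6 \left(- \frac{1}{2}\right) = 0 - 3 = -3$)
$I{\left(h \right)} = 0$ ($I{\left(h \right)} = \left(-3 - 4\right) 0 = \left(-7\right) 0 = 0$)
$\left(8485 + k{\left(205,160 \right)}\right) \left(I{\left(16 \right)} + 22290\right) = \left(8485 + 126\right) \left(0 + 22290\right) = 8611 \cdot 22290 = 191939190$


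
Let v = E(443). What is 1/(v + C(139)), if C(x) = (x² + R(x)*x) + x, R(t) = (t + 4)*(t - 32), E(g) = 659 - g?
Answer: 1/2146515 ≈ 4.6587e-7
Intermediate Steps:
R(t) = (-32 + t)*(4 + t) (R(t) = (4 + t)*(-32 + t) = (-32 + t)*(4 + t))
C(x) = x + x² + x*(-128 + x² - 28*x) (C(x) = (x² + (-128 + x² - 28*x)*x) + x = (x² + x*(-128 + x² - 28*x)) + x = x + x² + x*(-128 + x² - 28*x))
v = 216 (v = 659 - 1*443 = 659 - 443 = 216)
1/(v + C(139)) = 1/(216 + 139*(-127 + 139² - 27*139)) = 1/(216 + 139*(-127 + 19321 - 3753)) = 1/(216 + 139*15441) = 1/(216 + 2146299) = 1/2146515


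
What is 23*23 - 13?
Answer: 516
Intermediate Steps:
23*23 - 13 = 529 - 13 = 516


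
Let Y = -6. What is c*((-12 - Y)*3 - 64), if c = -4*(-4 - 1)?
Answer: -1640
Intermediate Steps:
c = 20 (c = -4*(-5) = 20)
c*((-12 - Y)*3 - 64) = 20*((-12 - 1*(-6))*3 - 64) = 20*((-12 + 6)*3 - 64) = 20*(-6*3 - 64) = 20*(-18 - 64) = 20*(-82) = -1640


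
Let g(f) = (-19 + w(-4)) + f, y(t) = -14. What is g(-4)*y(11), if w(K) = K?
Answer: 378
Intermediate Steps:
g(f) = -23 + f (g(f) = (-19 - 4) + f = -23 + f)
g(-4)*y(11) = (-23 - 4)*(-14) = -27*(-14) = 378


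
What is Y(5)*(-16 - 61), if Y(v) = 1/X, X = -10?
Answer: 77/10 ≈ 7.7000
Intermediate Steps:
Y(v) = -1/10 (Y(v) = 1/(-10) = -1/10)
Y(5)*(-16 - 61) = -(-16 - 61)/10 = -1/10*(-77) = 77/10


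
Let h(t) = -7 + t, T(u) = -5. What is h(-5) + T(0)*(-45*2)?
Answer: 438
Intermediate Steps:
h(-5) + T(0)*(-45*2) = (-7 - 5) - (-225)*2 = -12 - 5*(-90) = -12 + 450 = 438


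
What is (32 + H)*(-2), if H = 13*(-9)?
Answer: 170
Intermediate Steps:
H = -117
(32 + H)*(-2) = (32 - 117)*(-2) = -85*(-2) = 170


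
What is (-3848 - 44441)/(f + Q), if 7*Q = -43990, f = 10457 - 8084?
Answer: 338023/27379 ≈ 12.346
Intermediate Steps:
f = 2373
Q = -43990/7 (Q = (⅐)*(-43990) = -43990/7 ≈ -6284.3)
(-3848 - 44441)/(f + Q) = (-3848 - 44441)/(2373 - 43990/7) = -48289/(-27379/7) = -48289*(-7/27379) = 338023/27379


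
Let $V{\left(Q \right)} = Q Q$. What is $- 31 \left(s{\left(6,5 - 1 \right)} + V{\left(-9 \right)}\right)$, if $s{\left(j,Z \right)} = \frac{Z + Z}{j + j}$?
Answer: $- \frac{7595}{3} \approx -2531.7$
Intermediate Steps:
$V{\left(Q \right)} = Q^{2}$
$s{\left(j,Z \right)} = \frac{Z}{j}$ ($s{\left(j,Z \right)} = \frac{2 Z}{2 j} = 2 Z \frac{1}{2 j} = \frac{Z}{j}$)
$- 31 \left(s{\left(6,5 - 1 \right)} + V{\left(-9 \right)}\right) = - 31 \left(\frac{5 - 1}{6} + \left(-9\right)^{2}\right) = - 31 \left(\left(5 - 1\right) \frac{1}{6} + 81\right) = - 31 \left(4 \cdot \frac{1}{6} + 81\right) = - 31 \left(\frac{2}{3} + 81\right) = \left(-31\right) \frac{245}{3} = - \frac{7595}{3}$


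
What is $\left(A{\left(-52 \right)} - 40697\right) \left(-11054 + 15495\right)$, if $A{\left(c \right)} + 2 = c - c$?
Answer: $-180744259$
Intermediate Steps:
$A{\left(c \right)} = -2$ ($A{\left(c \right)} = -2 + \left(c - c\right) = -2 + 0 = -2$)
$\left(A{\left(-52 \right)} - 40697\right) \left(-11054 + 15495\right) = \left(-2 - 40697\right) \left(-11054 + 15495\right) = \left(-40699\right) 4441 = -180744259$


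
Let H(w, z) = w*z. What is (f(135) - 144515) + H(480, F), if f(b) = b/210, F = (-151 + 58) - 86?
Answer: -3226081/14 ≈ -2.3043e+5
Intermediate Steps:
F = -179 (F = -93 - 86 = -179)
f(b) = b/210 (f(b) = b*(1/210) = b/210)
(f(135) - 144515) + H(480, F) = ((1/210)*135 - 144515) + 480*(-179) = (9/14 - 144515) - 85920 = -2023201/14 - 85920 = -3226081/14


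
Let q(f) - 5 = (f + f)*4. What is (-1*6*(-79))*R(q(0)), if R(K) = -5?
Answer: -2370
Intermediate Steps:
q(f) = 5 + 8*f (q(f) = 5 + (f + f)*4 = 5 + (2*f)*4 = 5 + 8*f)
(-1*6*(-79))*R(q(0)) = (-1*6*(-79))*(-5) = -6*(-79)*(-5) = 474*(-5) = -2370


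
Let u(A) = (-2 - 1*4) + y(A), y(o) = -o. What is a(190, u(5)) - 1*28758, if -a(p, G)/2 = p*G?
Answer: -24578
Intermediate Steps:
u(A) = -6 - A (u(A) = (-2 - 1*4) - A = (-2 - 4) - A = -6 - A)
a(p, G) = -2*G*p (a(p, G) = -2*p*G = -2*G*p)
a(190, u(5)) - 1*28758 = -2*(-6 - 1*5)*190 - 1*28758 = -2*(-6 - 5)*190 - 28758 = -2*(-11)*190 - 28758 = 4180 - 28758 = -24578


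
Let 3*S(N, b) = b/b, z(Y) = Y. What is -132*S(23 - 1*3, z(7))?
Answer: -44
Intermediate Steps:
S(N, b) = 1/3 (S(N, b) = (b/b)/3 = (1/3)*1 = 1/3)
-132*S(23 - 1*3, z(7)) = -132*1/3 = -44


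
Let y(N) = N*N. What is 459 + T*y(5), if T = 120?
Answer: 3459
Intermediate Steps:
y(N) = N**2
459 + T*y(5) = 459 + 120*5**2 = 459 + 120*25 = 459 + 3000 = 3459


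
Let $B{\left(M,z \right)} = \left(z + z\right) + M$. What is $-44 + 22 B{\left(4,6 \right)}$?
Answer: $308$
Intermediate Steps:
$B{\left(M,z \right)} = M + 2 z$ ($B{\left(M,z \right)} = 2 z + M = M + 2 z$)
$-44 + 22 B{\left(4,6 \right)} = -44 + 22 \left(4 + 2 \cdot 6\right) = -44 + 22 \left(4 + 12\right) = -44 + 22 \cdot 16 = -44 + 352 = 308$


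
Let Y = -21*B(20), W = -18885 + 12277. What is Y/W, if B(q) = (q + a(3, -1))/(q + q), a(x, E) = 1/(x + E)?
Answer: 123/75520 ≈ 0.0016287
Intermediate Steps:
a(x, E) = 1/(E + x)
W = -6608
B(q) = (½ + q)/(2*q) (B(q) = (q + 1/(-1 + 3))/(q + q) = (q + 1/2)/((2*q)) = (q + ½)*(1/(2*q)) = (½ + q)*(1/(2*q)) = (½ + q)/(2*q))
Y = -861/80 (Y = -21*(1 + 2*20)/(4*20) = -21*(1 + 40)/(4*20) = -21*41/(4*20) = -21*41/80 = -861/80 ≈ -10.762)
Y/W = -861/80/(-6608) = -861/80*(-1/6608) = 123/75520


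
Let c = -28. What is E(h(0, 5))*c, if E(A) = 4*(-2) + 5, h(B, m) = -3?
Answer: 84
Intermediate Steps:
E(A) = -3 (E(A) = -8 + 5 = -3)
E(h(0, 5))*c = -3*(-28) = 84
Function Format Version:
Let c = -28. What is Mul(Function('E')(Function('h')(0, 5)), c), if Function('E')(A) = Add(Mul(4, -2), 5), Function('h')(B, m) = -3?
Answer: 84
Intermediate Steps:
Function('E')(A) = -3 (Function('E')(A) = Add(-8, 5) = -3)
Mul(Function('E')(Function('h')(0, 5)), c) = Mul(-3, -28) = 84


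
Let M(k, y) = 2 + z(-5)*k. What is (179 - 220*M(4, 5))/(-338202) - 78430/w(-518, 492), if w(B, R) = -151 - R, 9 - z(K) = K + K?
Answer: 26536101643/217463886 ≈ 122.03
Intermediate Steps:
z(K) = 9 - 2*K (z(K) = 9 - (K + K) = 9 - 2*K)
M(k, y) = 2 + 19*k (M(k, y) = 2 + (9 - 2*(-5))*k = 2 + (9 + 10)*k = 2 + 19*k)
(179 - 220*M(4, 5))/(-338202) - 78430/w(-518, 492) = (179 - 220*(2 + 19*4))/(-338202) - 78430/(-151 - 1*492) = (179 - 220*(2 + 76))*(-1/338202) - 78430/(-151 - 492) = (179 - 220*78)*(-1/338202) - 78430/(-643) = (179 - 17160)*(-1/338202) - 78430*(-1/643) = -16981*(-1/338202) + 78430/643 = 16981/338202 + 78430/643 = 26536101643/217463886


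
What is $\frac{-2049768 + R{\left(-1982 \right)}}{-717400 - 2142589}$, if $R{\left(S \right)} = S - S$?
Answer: $\frac{2049768}{2859989} \approx 0.71671$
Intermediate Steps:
$R{\left(S \right)} = 0$
$\frac{-2049768 + R{\left(-1982 \right)}}{-717400 - 2142589} = \frac{-2049768 + 0}{-717400 - 2142589} = - \frac{2049768}{-2859989} = \left(-2049768\right) \left(- \frac{1}{2859989}\right) = \frac{2049768}{2859989}$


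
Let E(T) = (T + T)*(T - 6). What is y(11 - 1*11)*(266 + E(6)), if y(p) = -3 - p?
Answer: -798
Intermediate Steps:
E(T) = 2*T*(-6 + T) (E(T) = (2*T)*(-6 + T) = 2*T*(-6 + T))
y(11 - 1*11)*(266 + E(6)) = (-3 - (11 - 1*11))*(266 + 2*6*(-6 + 6)) = (-3 - (11 - 11))*(266 + 2*6*0) = (-3 - 1*0)*(266 + 0) = (-3 + 0)*266 = -3*266 = -798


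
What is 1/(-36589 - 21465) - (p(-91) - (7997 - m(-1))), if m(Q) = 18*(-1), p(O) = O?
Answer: 470585723/58054 ≈ 8106.0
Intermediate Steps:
m(Q) = -18
1/(-36589 - 21465) - (p(-91) - (7997 - m(-1))) = 1/(-36589 - 21465) - (-91 - (7997 - 1*(-18))) = 1/(-58054) - (-91 - (7997 + 18)) = -1/58054 - (-91 - 1*8015) = -1/58054 - (-91 - 8015) = -1/58054 - 1*(-8106) = -1/58054 + 8106 = 470585723/58054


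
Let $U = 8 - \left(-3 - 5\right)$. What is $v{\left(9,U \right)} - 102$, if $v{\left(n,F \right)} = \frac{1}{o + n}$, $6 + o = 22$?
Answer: $- \frac{2549}{25} \approx -101.96$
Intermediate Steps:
$o = 16$ ($o = -6 + 22 = 16$)
$U = 16$ ($U = 8 - -8 = 8 + 8 = 16$)
$v{\left(n,F \right)} = \frac{1}{16 + n}$
$v{\left(9,U \right)} - 102 = \frac{1}{16 + 9} - 102 = \frac{1}{25} - 102 = - \frac{2549}{25}$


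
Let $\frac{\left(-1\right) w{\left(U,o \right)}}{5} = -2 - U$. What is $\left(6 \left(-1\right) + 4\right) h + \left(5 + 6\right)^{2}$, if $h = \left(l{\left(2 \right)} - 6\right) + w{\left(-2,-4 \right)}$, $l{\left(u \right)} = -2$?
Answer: $137$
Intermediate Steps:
$w{\left(U,o \right)} = 10 + 5 U$ ($w{\left(U,o \right)} = - 5 \left(-2 - U\right) = 10 + 5 U$)
$h = -8$ ($h = \left(-2 - 6\right) + \left(10 + 5 \left(-2\right)\right) = \left(-2 - 6\right) + \left(10 - 10\right) = \left(-2 - 6\right) + 0 = -8 + 0 = -8$)
$\left(6 \left(-1\right) + 4\right) h + \left(5 + 6\right)^{2} = \left(6 \left(-1\right) + 4\right) \left(-8\right) + \left(5 + 6\right)^{2} = \left(-6 + 4\right) \left(-8\right) + 11^{2} = \left(-2\right) \left(-8\right) + 121 = 16 + 121 = 137$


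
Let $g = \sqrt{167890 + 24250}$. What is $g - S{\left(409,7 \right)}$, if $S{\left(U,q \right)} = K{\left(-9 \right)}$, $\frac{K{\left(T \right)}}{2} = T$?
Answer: $18 + 2 \sqrt{48035} \approx 456.34$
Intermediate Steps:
$K{\left(T \right)} = 2 T$
$S{\left(U,q \right)} = -18$ ($S{\left(U,q \right)} = 2 \left(-9\right) = -18$)
$g = 2 \sqrt{48035}$ ($g = \sqrt{192140} = 2 \sqrt{48035} \approx 438.34$)
$g - S{\left(409,7 \right)} = 2 \sqrt{48035} - -18 = 2 \sqrt{48035} + 18 = 18 + 2 \sqrt{48035}$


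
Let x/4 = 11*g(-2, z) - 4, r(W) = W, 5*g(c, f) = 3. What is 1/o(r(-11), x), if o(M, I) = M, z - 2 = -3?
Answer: -1/11 ≈ -0.090909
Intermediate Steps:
z = -1 (z = 2 - 3 = -1)
g(c, f) = ⅗ (g(c, f) = (⅕)*3 = ⅗)
x = 52/5 (x = 4*(11*(⅗) - 4) = 4*(33/5 - 4) = 4*(13/5) = 52/5 ≈ 10.400)
1/o(r(-11), x) = 1/(-11) = -1/11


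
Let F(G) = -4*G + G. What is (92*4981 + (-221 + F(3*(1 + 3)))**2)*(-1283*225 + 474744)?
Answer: 97556162769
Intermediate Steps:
F(G) = -3*G
(92*4981 + (-221 + F(3*(1 + 3)))**2)*(-1283*225 + 474744) = (92*4981 + (-221 - 9*(1 + 3))**2)*(-1283*225 + 474744) = (458252 + (-221 - 9*4)**2)*(-288675 + 474744) = (458252 + (-221 - 3*12)**2)*186069 = (458252 + (-221 - 36)**2)*186069 = (458252 + (-257)**2)*186069 = (458252 + 66049)*186069 = 524301*186069 = 97556162769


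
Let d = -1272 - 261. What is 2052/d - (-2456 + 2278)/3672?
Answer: -1210345/938196 ≈ -1.2901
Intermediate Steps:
d = -1533
2052/d - (-2456 + 2278)/3672 = 2052/(-1533) - (-2456 + 2278)/3672 = 2052*(-1/1533) - 1*(-178)*(1/3672) = -684/511 + 178*(1/3672) = -684/511 + 89/1836 = -1210345/938196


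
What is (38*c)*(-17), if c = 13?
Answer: -8398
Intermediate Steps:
(38*c)*(-17) = (38*13)*(-17) = 494*(-17) = -8398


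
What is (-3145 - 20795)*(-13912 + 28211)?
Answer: -342318060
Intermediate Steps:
(-3145 - 20795)*(-13912 + 28211) = -23940*14299 = -342318060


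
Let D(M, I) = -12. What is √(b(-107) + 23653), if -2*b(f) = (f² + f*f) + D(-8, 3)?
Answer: √12210 ≈ 110.50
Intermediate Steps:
b(f) = 6 - f² (b(f) = -((f² + f*f) - 12)/2 = -((f² + f²) - 12)/2 = -(2*f² - 12)/2 = -(-12 + 2*f²)/2 = 6 - f²)
√(b(-107) + 23653) = √((6 - 1*(-107)²) + 23653) = √((6 - 1*11449) + 23653) = √((6 - 11449) + 23653) = √(-11443 + 23653) = √12210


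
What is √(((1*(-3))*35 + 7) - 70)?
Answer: 2*I*√42 ≈ 12.961*I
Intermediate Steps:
√(((1*(-3))*35 + 7) - 70) = √((-3*35 + 7) - 70) = √((-105 + 7) - 70) = √(-98 - 70) = √(-168) = 2*I*√42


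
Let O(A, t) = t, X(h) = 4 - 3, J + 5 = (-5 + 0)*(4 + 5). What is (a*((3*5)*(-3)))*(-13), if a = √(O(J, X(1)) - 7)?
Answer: 585*I*√6 ≈ 1433.0*I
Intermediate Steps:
J = -50 (J = -5 + (-5 + 0)*(4 + 5) = -5 - 5*9 = -5 - 45 = -50)
X(h) = 1
a = I*√6 (a = √(1 - 7) = √(-6) = I*√6 ≈ 2.4495*I)
(a*((3*5)*(-3)))*(-13) = ((I*√6)*((3*5)*(-3)))*(-13) = ((I*√6)*(15*(-3)))*(-13) = ((I*√6)*(-45))*(-13) = -45*I*√6*(-13) = 585*I*√6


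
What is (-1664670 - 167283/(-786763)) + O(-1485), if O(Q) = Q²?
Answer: 425288840748/786763 ≈ 5.4056e+5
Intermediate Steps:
(-1664670 - 167283/(-786763)) + O(-1485) = (-1664670 - 167283/(-786763)) + (-1485)² = (-1664670 - 167283*(-1/786763)) + 2205225 = (-1664670 + 167283/786763) + 2205225 = -1309700595927/786763 + 2205225 = 425288840748/786763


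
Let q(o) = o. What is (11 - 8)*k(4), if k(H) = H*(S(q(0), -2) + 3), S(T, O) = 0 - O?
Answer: 60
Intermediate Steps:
S(T, O) = -O
k(H) = 5*H (k(H) = H*(-1*(-2) + 3) = H*(2 + 3) = H*5 = 5*H)
(11 - 8)*k(4) = (11 - 8)*(5*4) = 3*20 = 60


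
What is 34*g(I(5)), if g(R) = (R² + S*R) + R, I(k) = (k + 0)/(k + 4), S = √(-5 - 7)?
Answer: 2380/81 + 340*I*√3/9 ≈ 29.383 + 65.433*I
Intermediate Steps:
S = 2*I*√3 (S = √(-12) = 2*I*√3 ≈ 3.4641*I)
I(k) = k/(4 + k)
g(R) = R + R² + 2*I*R*√3 (g(R) = (R² + (2*I*√3)*R) + R = (R² + 2*I*R*√3) + R = R + R² + 2*I*R*√3)
34*g(I(5)) = 34*((5/(4 + 5))*(1 + 5/(4 + 5) + 2*I*√3)) = 34*((5/9)*(1 + 5/9 + 2*I*√3)) = 34*((5*(⅑))*(1 + 5*(⅑) + 2*I*√3)) = 34*(5*(1 + 5/9 + 2*I*√3)/9) = 34*(5*(14/9 + 2*I*√3)/9) = 34*(70/81 + 10*I*√3/9) = 2380/81 + 340*I*√3/9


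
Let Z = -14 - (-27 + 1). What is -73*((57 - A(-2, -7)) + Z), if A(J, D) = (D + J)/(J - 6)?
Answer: -39639/8 ≈ -4954.9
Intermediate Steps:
Z = 12 (Z = -14 - 1*(-26) = -14 + 26 = 12)
A(J, D) = (D + J)/(-6 + J)
-73*((57 - A(-2, -7)) + Z) = -73*((57 - (-7 - 2)/(-6 - 2)) + 12) = -73*((57 - (-9)/(-8)) + 12) = -73*((57 - (-1)*(-9)/8) + 12) = -73*((57 - 1*9/8) + 12) = -73*((57 - 9/8) + 12) = -73*(447/8 + 12) = -73*543/8 = -39639/8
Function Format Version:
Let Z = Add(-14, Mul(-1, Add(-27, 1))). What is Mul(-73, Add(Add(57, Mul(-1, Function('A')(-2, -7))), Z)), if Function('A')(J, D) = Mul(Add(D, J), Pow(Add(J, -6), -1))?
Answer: Rational(-39639, 8) ≈ -4954.9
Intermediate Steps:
Z = 12 (Z = Add(-14, Mul(-1, -26)) = Add(-14, 26) = 12)
Function('A')(J, D) = Mul(Pow(Add(-6, J), -1), Add(D, J)) (Function('A')(J, D) = Mul(Add(D, J), Pow(Add(-6, J), -1)) = Mul(Pow(Add(-6, J), -1), Add(D, J)))
Mul(-73, Add(Add(57, Mul(-1, Function('A')(-2, -7))), Z)) = Mul(-73, Add(Add(57, Mul(-1, Mul(Pow(Add(-6, -2), -1), Add(-7, -2)))), 12)) = Mul(-73, Add(Add(57, Mul(-1, Mul(Pow(-8, -1), -9))), 12)) = Mul(-73, Add(Add(57, Mul(-1, Mul(Rational(-1, 8), -9))), 12)) = Mul(-73, Add(Add(57, Mul(-1, Rational(9, 8))), 12)) = Mul(-73, Add(Add(57, Rational(-9, 8)), 12)) = Mul(-73, Add(Rational(447, 8), 12)) = Mul(-73, Rational(543, 8)) = Rational(-39639, 8)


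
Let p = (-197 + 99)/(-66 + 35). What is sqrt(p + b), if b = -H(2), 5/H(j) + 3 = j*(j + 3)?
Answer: 3*sqrt(12803)/217 ≈ 1.5643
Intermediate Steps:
H(j) = 5/(-3 + j*(3 + j)) (H(j) = 5/(-3 + j*(j + 3)) = 5/(-3 + j*(3 + j)))
b = -5/7 (b = -5/(-3 + 2**2 + 3*2) = -5/(-3 + 4 + 6) = -5/7 ≈ -0.71429)
p = 98/31 (p = -98/(-31) = -98*(-1/31) = 98/31 ≈ 3.1613)
sqrt(p + b) = sqrt(98/31 - 5/7) = sqrt(531/217) = 3*sqrt(12803)/217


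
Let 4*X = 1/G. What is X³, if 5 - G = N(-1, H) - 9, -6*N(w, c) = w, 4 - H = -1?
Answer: 27/4574296 ≈ 5.9025e-6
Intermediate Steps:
H = 5 (H = 4 - 1*(-1) = 4 + 1 = 5)
N(w, c) = -w/6
G = 83/6 (G = 5 - (-⅙*(-1) - 9) = 5 - (⅙ - 9) = 5 - 1*(-53/6) = 5 + 53/6 = 83/6 ≈ 13.833)
X = 3/166 (X = 1/(4*(83/6)) = (¼)*(6/83) = 3/166 ≈ 0.018072)
X³ = (3/166)³ = 27/4574296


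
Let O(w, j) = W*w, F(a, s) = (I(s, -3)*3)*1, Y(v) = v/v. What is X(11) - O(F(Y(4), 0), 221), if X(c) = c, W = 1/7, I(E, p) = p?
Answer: 86/7 ≈ 12.286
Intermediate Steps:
W = 1/7 ≈ 0.14286
Y(v) = 1
F(a, s) = -9 (F(a, s) = -3*3*1 = -9*1 = -9)
O(w, j) = w/7
X(11) - O(F(Y(4), 0), 221) = 11 - (-9)/7 = 11 - 1*(-9/7) = 11 + 9/7 = 86/7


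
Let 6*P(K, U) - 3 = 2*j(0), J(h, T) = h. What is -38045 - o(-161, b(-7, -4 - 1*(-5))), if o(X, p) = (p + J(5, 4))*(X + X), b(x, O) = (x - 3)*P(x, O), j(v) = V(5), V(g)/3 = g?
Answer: -54145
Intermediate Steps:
V(g) = 3*g
j(v) = 15 (j(v) = 3*5 = 15)
P(K, U) = 11/2 (P(K, U) = 1/2 + (2*15)/6 = 1/2 + (1/6)*30 = 1/2 + 5 = 11/2)
b(x, O) = -33/2 + 11*x/2 (b(x, O) = (x - 3)*(11/2) = (-3 + x)*(11/2) = -33/2 + 11*x/2)
o(X, p) = 2*X*(5 + p) (o(X, p) = (p + 5)*(X + X) = (5 + p)*(2*X) = 2*X*(5 + p))
-38045 - o(-161, b(-7, -4 - 1*(-5))) = -38045 - 2*(-161)*(5 + (-33/2 + (11/2)*(-7))) = -38045 - 2*(-161)*(5 + (-33/2 - 77/2)) = -38045 - 2*(-161)*(5 - 55) = -38045 - 2*(-161)*(-50) = -38045 - 1*16100 = -38045 - 16100 = -54145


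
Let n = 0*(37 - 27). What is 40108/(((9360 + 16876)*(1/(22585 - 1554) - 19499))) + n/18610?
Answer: -210877837/2689737466612 ≈ -7.8401e-5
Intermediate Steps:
n = 0 (n = 0*10 = 0)
40108/(((9360 + 16876)*(1/(22585 - 1554) - 19499))) + n/18610 = 40108/(((9360 + 16876)*(1/(22585 - 1554) - 19499))) + 0/18610 = 40108/((26236*(1/21031 - 19499))) + 0*(1/18610) = 40108/((26236*(1/21031 - 19499))) + 0 = 40108/((26236*(-410083468/21031))) + 0 = 40108/(-10758949866448/21031) + 0 = 40108*(-21031/10758949866448) + 0 = -210877837/2689737466612 + 0 = -210877837/2689737466612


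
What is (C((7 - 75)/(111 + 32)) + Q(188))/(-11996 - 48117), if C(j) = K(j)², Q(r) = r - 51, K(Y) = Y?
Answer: -2806137/1229250737 ≈ -0.0022828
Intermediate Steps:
Q(r) = -51 + r
C(j) = j²
(C((7 - 75)/(111 + 32)) + Q(188))/(-11996 - 48117) = (((7 - 75)/(111 + 32))² + (-51 + 188))/(-11996 - 48117) = ((-68/143)² + 137)/(-60113) = ((-68*1/143)² + 137)*(-1/60113) = ((-68/143)² + 137)*(-1/60113) = (4624/20449 + 137)*(-1/60113) = (2806137/20449)*(-1/60113) = -2806137/1229250737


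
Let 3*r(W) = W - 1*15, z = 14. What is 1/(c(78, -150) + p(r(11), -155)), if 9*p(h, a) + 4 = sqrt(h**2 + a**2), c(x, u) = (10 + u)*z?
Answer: -1429164/2801580383 - 27*sqrt(216241)/2801580383 ≈ -0.00051461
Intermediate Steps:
r(W) = -5 + W/3 (r(W) = (W - 1*15)/3 = (W - 15)/3 = (-15 + W)/3 = -5 + W/3)
c(x, u) = 140 + 14*u (c(x, u) = (10 + u)*14 = 140 + 14*u)
p(h, a) = -4/9 + sqrt(a**2 + h**2)/9 (p(h, a) = -4/9 + sqrt(h**2 + a**2)/9 = -4/9 + sqrt(a**2 + h**2)/9)
1/(c(78, -150) + p(r(11), -155)) = 1/((140 + 14*(-150)) + (-4/9 + sqrt((-155)**2 + (-5 + (1/3)*11)**2)/9)) = 1/((140 - 2100) + (-4/9 + sqrt(24025 + (-5 + 11/3)**2)/9)) = 1/(-1960 + (-4/9 + sqrt(24025 + (-4/3)**2)/9)) = 1/(-1960 + (-4/9 + sqrt(24025 + 16/9)/9)) = 1/(-1960 + (-4/9 + sqrt(216241/9)/9)) = 1/(-1960 + (-4/9 + (sqrt(216241)/3)/9)) = 1/(-1960 + (-4/9 + sqrt(216241)/27)) = 1/(-17644/9 + sqrt(216241)/27)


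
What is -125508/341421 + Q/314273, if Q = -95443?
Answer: -24010006729/35766467311 ≈ -0.67130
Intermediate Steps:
-125508/341421 + Q/314273 = -125508/341421 - 95443/314273 = -125508*1/341421 - 95443*1/314273 = -41836/113807 - 95443/314273 = -24010006729/35766467311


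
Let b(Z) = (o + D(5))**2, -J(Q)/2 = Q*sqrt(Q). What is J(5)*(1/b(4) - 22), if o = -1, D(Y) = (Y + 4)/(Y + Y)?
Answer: -780*sqrt(5) ≈ -1744.1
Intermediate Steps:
D(Y) = (4 + Y)/(2*Y) (D(Y) = (4 + Y)/((2*Y)) = (4 + Y)*(1/(2*Y)) = (4 + Y)/(2*Y))
J(Q) = -2*Q**(3/2) (J(Q) = -2*Q*sqrt(Q) = -2*Q**(3/2))
b(Z) = 1/100 (b(Z) = (-1 + (1/2)*(4 + 5)/5)**2 = (-1 + (1/2)*(1/5)*9)**2 = (-1 + 9/10)**2 = (-1/10)**2 = 1/100)
J(5)*(1/b(4) - 22) = (-10*sqrt(5))*(1/(1/100) - 22) = (-10*sqrt(5))*(100 - 22) = -10*sqrt(5)*78 = -780*sqrt(5)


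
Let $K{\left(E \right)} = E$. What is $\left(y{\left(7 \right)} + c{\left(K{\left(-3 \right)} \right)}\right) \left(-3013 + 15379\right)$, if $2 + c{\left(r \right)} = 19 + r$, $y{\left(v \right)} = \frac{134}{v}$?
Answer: $\frac{2868912}{7} \approx 4.0984 \cdot 10^{5}$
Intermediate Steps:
$c{\left(r \right)} = 17 + r$ ($c{\left(r \right)} = -2 + \left(19 + r\right) = 17 + r$)
$\left(y{\left(7 \right)} + c{\left(K{\left(-3 \right)} \right)}\right) \left(-3013 + 15379\right) = \left(\frac{134}{7} + \left(17 - 3\right)\right) \left(-3013 + 15379\right) = \left(134 \cdot \frac{1}{7} + 14\right) 12366 = \left(\frac{134}{7} + 14\right) 12366 = \frac{232}{7} \cdot 12366 = \frac{2868912}{7}$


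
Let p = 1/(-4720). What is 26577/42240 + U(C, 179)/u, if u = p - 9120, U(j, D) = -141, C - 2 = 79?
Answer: 390718588059/606093326080 ≈ 0.64465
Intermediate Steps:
p = -1/4720 ≈ -0.00021186
C = 81 (C = 2 + 79 = 81)
u = -43046401/4720 (u = -1/4720 - 9120 = -43046401/4720 ≈ -9120.0)
26577/42240 + U(C, 179)/u = 26577/42240 - 141/(-43046401/4720) = 26577*(1/42240) - 141*(-4720/43046401) = 8859/14080 + 665520/43046401 = 390718588059/606093326080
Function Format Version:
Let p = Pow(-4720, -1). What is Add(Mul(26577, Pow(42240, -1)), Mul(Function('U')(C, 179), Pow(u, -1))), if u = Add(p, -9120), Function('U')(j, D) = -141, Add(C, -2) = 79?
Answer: Rational(390718588059, 606093326080) ≈ 0.64465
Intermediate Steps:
p = Rational(-1, 4720) ≈ -0.00021186
C = 81 (C = Add(2, 79) = 81)
u = Rational(-43046401, 4720) (u = Add(Rational(-1, 4720), -9120) = Rational(-43046401, 4720) ≈ -9120.0)
Add(Mul(26577, Pow(42240, -1)), Mul(Function('U')(C, 179), Pow(u, -1))) = Add(Mul(26577, Pow(42240, -1)), Mul(-141, Pow(Rational(-43046401, 4720), -1))) = Add(Mul(26577, Rational(1, 42240)), Mul(-141, Rational(-4720, 43046401))) = Add(Rational(8859, 14080), Rational(665520, 43046401)) = Rational(390718588059, 606093326080)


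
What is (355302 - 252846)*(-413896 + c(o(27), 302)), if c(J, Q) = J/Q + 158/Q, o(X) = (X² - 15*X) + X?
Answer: -6403299339924/151 ≈ -4.2406e+10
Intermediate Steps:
o(X) = X² - 14*X
c(J, Q) = 158/Q + J/Q
(355302 - 252846)*(-413896 + c(o(27), 302)) = (355302 - 252846)*(-413896 + (158 + 27*(-14 + 27))/302) = 102456*(-413896 + (158 + 27*13)/302) = 102456*(-413896 + (158 + 351)/302) = 102456*(-413896 + (1/302)*509) = 102456*(-413896 + 509/302) = 102456*(-124996083/302) = -6403299339924/151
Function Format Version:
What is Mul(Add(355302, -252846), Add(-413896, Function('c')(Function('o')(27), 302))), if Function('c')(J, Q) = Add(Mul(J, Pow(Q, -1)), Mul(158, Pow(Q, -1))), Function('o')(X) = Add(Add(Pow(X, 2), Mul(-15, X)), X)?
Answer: Rational(-6403299339924, 151) ≈ -4.2406e+10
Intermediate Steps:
Function('o')(X) = Add(Pow(X, 2), Mul(-14, X))
Function('c')(J, Q) = Add(Mul(158, Pow(Q, -1)), Mul(J, Pow(Q, -1)))
Mul(Add(355302, -252846), Add(-413896, Function('c')(Function('o')(27), 302))) = Mul(Add(355302, -252846), Add(-413896, Mul(Pow(302, -1), Add(158, Mul(27, Add(-14, 27)))))) = Mul(102456, Add(-413896, Mul(Rational(1, 302), Add(158, Mul(27, 13))))) = Mul(102456, Add(-413896, Mul(Rational(1, 302), Add(158, 351)))) = Mul(102456, Add(-413896, Mul(Rational(1, 302), 509))) = Mul(102456, Add(-413896, Rational(509, 302))) = Mul(102456, Rational(-124996083, 302)) = Rational(-6403299339924, 151)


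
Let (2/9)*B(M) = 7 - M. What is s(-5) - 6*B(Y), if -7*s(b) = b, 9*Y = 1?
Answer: -1297/7 ≈ -185.29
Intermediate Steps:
Y = 1/9 (Y = (1/9)*1 = 1/9 ≈ 0.11111)
B(M) = 63/2 - 9*M/2 (B(M) = 9*(7 - M)/2 = 63/2 - 9*M/2)
s(b) = -b/7
s(-5) - 6*B(Y) = -1/7*(-5) - 6*(63/2 - 9/2*1/9) = 5/7 - 6*(63/2 - 1/2) = 5/7 - 6*31 = 5/7 - 186 = -1297/7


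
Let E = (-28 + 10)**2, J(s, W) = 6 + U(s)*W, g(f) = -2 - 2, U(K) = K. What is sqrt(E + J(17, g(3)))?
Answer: sqrt(262) ≈ 16.186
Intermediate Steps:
g(f) = -4
J(s, W) = 6 + W*s (J(s, W) = 6 + s*W = 6 + W*s)
E = 324 (E = (-18)**2 = 324)
sqrt(E + J(17, g(3))) = sqrt(324 + (6 - 4*17)) = sqrt(324 + (6 - 68)) = sqrt(324 - 62) = sqrt(262)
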